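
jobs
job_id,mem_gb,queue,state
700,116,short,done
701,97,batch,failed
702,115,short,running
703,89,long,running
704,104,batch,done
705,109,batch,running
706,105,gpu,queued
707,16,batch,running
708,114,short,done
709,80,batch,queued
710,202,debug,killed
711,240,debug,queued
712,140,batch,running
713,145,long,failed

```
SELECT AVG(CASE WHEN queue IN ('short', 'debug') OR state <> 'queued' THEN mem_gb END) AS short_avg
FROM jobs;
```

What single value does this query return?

123.9166666667

job_id=700: ✓ → 116
job_id=701: ✓ → 97
job_id=702: ✓ → 115
job_id=703: ✓ → 89
job_id=704: ✓ → 104
job_id=705: ✓ → 109
job_id=706: ✗
job_id=707: ✓ → 16
job_id=708: ✓ → 114
job_id=709: ✗
job_id=710: ✓ → 202
job_id=711: ✓ → 240
job_id=712: ✓ → 140
job_id=713: ✓ → 145
short_avg = (116 + 97 + 115 + 89 + 104 + 109 + 16 + 114 + 202 + 240 + 140 + 145) / 12 = 123.9166666667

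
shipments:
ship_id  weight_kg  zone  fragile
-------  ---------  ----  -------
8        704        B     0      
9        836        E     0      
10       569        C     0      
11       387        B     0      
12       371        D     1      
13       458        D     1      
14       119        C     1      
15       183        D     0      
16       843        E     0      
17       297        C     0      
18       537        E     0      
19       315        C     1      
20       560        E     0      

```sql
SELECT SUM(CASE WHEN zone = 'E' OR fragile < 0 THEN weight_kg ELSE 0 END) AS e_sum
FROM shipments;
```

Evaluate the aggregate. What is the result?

2776

ship_id=8: ✗
ship_id=9: ✓ → 836
ship_id=10: ✗
ship_id=11: ✗
ship_id=12: ✗
ship_id=13: ✗
ship_id=14: ✗
ship_id=15: ✗
ship_id=16: ✓ → 843
ship_id=17: ✗
ship_id=18: ✓ → 537
ship_id=19: ✗
ship_id=20: ✓ → 560
e_sum = 836 + 843 + 537 + 560 = 2776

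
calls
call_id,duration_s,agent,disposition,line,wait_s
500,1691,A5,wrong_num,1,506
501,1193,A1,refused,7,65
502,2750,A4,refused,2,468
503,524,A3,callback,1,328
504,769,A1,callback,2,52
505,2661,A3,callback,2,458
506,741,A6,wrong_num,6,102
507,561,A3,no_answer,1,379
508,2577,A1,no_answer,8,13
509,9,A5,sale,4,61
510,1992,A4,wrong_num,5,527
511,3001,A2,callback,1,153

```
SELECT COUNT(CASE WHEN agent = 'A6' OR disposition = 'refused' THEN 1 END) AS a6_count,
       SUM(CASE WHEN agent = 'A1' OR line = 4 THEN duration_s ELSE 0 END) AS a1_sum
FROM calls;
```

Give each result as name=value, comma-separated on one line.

a6_count=3, a1_sum=4548

[a6_count: agent = 'A6' OR disposition = 'refused']
call_id=500: ✗
call_id=501: ✓ → 1
call_id=502: ✓ → 1
call_id=503: ✗
call_id=504: ✗
call_id=505: ✗
call_id=506: ✓ → 1
call_id=507: ✗
call_id=508: ✗
call_id=509: ✗
call_id=510: ✗
call_id=511: ✗
a6_count = COUNT(1, 1, 1) = 3
—
[a1_sum: agent = 'A1' OR line = 4]
call_id=500: ✗
call_id=501: ✓ → 1193
call_id=502: ✗
call_id=503: ✗
call_id=504: ✓ → 769
call_id=505: ✗
call_id=506: ✗
call_id=507: ✗
call_id=508: ✓ → 2577
call_id=509: ✓ → 9
call_id=510: ✗
call_id=511: ✗
a1_sum = 1193 + 769 + 2577 + 9 = 4548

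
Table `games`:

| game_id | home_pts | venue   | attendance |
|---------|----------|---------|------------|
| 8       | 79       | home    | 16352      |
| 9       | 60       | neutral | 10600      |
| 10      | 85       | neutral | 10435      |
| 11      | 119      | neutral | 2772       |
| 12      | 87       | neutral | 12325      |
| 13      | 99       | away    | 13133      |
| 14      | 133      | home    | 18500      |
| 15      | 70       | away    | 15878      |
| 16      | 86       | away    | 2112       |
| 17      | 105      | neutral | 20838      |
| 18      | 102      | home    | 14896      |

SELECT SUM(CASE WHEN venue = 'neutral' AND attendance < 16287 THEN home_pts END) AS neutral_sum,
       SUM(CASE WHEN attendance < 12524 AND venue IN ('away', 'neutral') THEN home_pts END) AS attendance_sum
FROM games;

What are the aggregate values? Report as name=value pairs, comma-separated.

[neutral_sum: venue = 'neutral' AND attendance < 16287]
game_id=8: ✗
game_id=9: ✓ → 60
game_id=10: ✓ → 85
game_id=11: ✓ → 119
game_id=12: ✓ → 87
game_id=13: ✗
game_id=14: ✗
game_id=15: ✗
game_id=16: ✗
game_id=17: ✗
game_id=18: ✗
neutral_sum = 60 + 85 + 119 + 87 = 351
—
[attendance_sum: attendance < 12524 AND venue IN ('away', 'neutral')]
game_id=8: ✗
game_id=9: ✓ → 60
game_id=10: ✓ → 85
game_id=11: ✓ → 119
game_id=12: ✓ → 87
game_id=13: ✗
game_id=14: ✗
game_id=15: ✗
game_id=16: ✓ → 86
game_id=17: ✗
game_id=18: ✗
attendance_sum = 60 + 85 + 119 + 87 + 86 = 437

neutral_sum=351, attendance_sum=437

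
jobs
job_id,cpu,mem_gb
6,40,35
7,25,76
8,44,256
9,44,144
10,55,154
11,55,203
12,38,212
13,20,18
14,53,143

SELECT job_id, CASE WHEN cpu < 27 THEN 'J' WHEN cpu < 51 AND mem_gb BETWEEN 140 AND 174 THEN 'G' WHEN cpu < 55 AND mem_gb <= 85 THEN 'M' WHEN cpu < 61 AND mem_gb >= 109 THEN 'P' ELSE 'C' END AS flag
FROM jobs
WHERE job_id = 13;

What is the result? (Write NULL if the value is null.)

J

job_id = 13: cpu=20, mem_gb=18.
cpu < 27 → true → J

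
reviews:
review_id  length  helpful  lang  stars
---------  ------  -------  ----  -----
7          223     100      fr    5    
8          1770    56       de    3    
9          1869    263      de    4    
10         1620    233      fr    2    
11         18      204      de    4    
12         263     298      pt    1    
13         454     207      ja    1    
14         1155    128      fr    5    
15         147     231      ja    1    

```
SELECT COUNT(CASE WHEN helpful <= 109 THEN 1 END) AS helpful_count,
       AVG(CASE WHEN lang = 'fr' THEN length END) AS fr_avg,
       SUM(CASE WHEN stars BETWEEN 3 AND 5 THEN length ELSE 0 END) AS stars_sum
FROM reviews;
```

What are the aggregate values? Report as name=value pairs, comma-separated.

[helpful_count: helpful <= 109]
review_id=7: ✓ → 1
review_id=8: ✓ → 1
review_id=9: ✗
review_id=10: ✗
review_id=11: ✗
review_id=12: ✗
review_id=13: ✗
review_id=14: ✗
review_id=15: ✗
helpful_count = COUNT(1, 1) = 2
—
[fr_avg: lang = 'fr']
review_id=7: ✓ → 223
review_id=8: ✗
review_id=9: ✗
review_id=10: ✓ → 1620
review_id=11: ✗
review_id=12: ✗
review_id=13: ✗
review_id=14: ✓ → 1155
review_id=15: ✗
fr_avg = (223 + 1620 + 1155) / 3 = 999.3333333333
—
[stars_sum: stars BETWEEN 3 AND 5]
review_id=7: ✓ → 223
review_id=8: ✓ → 1770
review_id=9: ✓ → 1869
review_id=10: ✗
review_id=11: ✓ → 18
review_id=12: ✗
review_id=13: ✗
review_id=14: ✓ → 1155
review_id=15: ✗
stars_sum = 223 + 1770 + 1869 + 18 + 1155 = 5035

helpful_count=2, fr_avg=999.3333333333, stars_sum=5035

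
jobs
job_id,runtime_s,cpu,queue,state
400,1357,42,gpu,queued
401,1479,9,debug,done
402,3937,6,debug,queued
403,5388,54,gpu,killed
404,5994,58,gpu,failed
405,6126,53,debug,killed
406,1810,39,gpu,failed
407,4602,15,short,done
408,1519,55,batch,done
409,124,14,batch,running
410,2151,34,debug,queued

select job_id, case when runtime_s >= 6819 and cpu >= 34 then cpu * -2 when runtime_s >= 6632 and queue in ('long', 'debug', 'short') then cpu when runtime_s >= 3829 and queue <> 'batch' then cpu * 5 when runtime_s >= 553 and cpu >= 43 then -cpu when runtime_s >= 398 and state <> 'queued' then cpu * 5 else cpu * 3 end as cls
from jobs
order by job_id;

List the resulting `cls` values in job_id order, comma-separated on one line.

126, 45, 30, 270, 290, 265, 195, 75, -55, 42, 102

job_id=400: ELSE → 126
job_id=401: runtime_s >= 398 and state <> 'queued' → 45
job_id=402: runtime_s >= 3829 and queue <> 'batch' → 30
job_id=403: runtime_s >= 3829 and queue <> 'batch' → 270
job_id=404: runtime_s >= 3829 and queue <> 'batch' → 290
job_id=405: runtime_s >= 3829 and queue <> 'batch' → 265
job_id=406: runtime_s >= 398 and state <> 'queued' → 195
job_id=407: runtime_s >= 3829 and queue <> 'batch' → 75
job_id=408: runtime_s >= 553 and cpu >= 43 → -55
job_id=409: ELSE → 42
job_id=410: ELSE → 102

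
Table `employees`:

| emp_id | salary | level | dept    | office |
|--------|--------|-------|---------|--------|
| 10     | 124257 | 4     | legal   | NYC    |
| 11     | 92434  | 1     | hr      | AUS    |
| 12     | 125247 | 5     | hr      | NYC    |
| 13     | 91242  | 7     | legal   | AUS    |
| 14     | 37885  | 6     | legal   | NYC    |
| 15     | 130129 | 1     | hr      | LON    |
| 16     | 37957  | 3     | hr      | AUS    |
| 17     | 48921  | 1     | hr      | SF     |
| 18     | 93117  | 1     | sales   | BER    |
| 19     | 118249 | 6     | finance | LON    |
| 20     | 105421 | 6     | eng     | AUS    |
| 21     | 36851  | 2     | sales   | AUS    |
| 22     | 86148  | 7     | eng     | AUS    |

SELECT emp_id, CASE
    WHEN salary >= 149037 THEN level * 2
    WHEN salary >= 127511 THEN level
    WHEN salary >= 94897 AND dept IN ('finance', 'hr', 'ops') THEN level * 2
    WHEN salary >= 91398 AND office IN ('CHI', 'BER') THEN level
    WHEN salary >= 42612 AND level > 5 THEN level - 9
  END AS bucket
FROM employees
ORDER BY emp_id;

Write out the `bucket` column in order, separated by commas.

emp_id=10: (no match → NULL) → NULL
emp_id=11: (no match → NULL) → NULL
emp_id=12: salary >= 94897 AND dept IN ('finance', 'hr', 'ops') → 10
emp_id=13: salary >= 42612 AND level > 5 → -2
emp_id=14: (no match → NULL) → NULL
emp_id=15: salary >= 127511 → 1
emp_id=16: (no match → NULL) → NULL
emp_id=17: (no match → NULL) → NULL
emp_id=18: salary >= 91398 AND office IN ('CHI', 'BER') → 1
emp_id=19: salary >= 94897 AND dept IN ('finance', 'hr', 'ops') → 12
emp_id=20: salary >= 42612 AND level > 5 → -3
emp_id=21: (no match → NULL) → NULL
emp_id=22: salary >= 42612 AND level > 5 → -2

NULL, NULL, 10, -2, NULL, 1, NULL, NULL, 1, 12, -3, NULL, -2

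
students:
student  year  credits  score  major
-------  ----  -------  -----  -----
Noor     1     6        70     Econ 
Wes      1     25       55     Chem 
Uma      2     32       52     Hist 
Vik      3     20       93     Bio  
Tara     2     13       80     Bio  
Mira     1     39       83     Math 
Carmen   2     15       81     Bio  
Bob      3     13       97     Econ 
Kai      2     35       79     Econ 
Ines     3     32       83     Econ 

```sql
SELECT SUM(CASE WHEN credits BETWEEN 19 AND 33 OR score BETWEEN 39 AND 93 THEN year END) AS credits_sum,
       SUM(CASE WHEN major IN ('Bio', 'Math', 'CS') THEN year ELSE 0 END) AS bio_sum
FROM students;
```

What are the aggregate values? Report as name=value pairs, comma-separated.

credits_sum=17, bio_sum=8

[credits_sum: credits BETWEEN 19 AND 33 OR score BETWEEN 39 AND 93]
student=Noor: ✓ → 1
student=Wes: ✓ → 1
student=Uma: ✓ → 2
student=Vik: ✓ → 3
student=Tara: ✓ → 2
student=Mira: ✓ → 1
student=Carmen: ✓ → 2
student=Bob: ✗
student=Kai: ✓ → 2
student=Ines: ✓ → 3
credits_sum = 1 + 1 + 2 + 3 + 2 + 1 + 2 + 2 + 3 = 17
—
[bio_sum: major IN ('Bio', 'Math', 'CS')]
student=Noor: ✗
student=Wes: ✗
student=Uma: ✗
student=Vik: ✓ → 3
student=Tara: ✓ → 2
student=Mira: ✓ → 1
student=Carmen: ✓ → 2
student=Bob: ✗
student=Kai: ✗
student=Ines: ✗
bio_sum = 3 + 2 + 1 + 2 = 8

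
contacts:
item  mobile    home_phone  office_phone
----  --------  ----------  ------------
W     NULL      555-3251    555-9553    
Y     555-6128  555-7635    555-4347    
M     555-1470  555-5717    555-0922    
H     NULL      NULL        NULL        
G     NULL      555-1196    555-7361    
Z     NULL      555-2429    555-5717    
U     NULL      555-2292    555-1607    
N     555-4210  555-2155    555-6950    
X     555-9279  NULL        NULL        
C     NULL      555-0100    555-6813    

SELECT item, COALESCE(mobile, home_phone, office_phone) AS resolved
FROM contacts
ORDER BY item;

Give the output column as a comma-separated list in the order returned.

555-0100, 555-1196, NULL, 555-1470, 555-4210, 555-2292, 555-3251, 555-9279, 555-6128, 555-2429

item=C: mobile=NULL, home_phone=555-0100 → 555-0100
item=G: mobile=NULL, home_phone=555-1196 → 555-1196
item=H: mobile=NULL, home_phone=NULL, office_phone=NULL (all NULL) → NULL
item=M: mobile=555-1470 → 555-1470
item=N: mobile=555-4210 → 555-4210
item=U: mobile=NULL, home_phone=555-2292 → 555-2292
item=W: mobile=NULL, home_phone=555-3251 → 555-3251
item=X: mobile=555-9279 → 555-9279
item=Y: mobile=555-6128 → 555-6128
item=Z: mobile=NULL, home_phone=555-2429 → 555-2429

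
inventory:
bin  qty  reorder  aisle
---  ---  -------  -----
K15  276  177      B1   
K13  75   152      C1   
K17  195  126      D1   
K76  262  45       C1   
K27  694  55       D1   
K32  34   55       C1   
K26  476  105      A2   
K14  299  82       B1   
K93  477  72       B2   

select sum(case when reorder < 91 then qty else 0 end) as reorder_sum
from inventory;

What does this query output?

1766

bin=K15: ✗
bin=K13: ✗
bin=K17: ✗
bin=K76: ✓ → 262
bin=K27: ✓ → 694
bin=K32: ✓ → 34
bin=K26: ✗
bin=K14: ✓ → 299
bin=K93: ✓ → 477
reorder_sum = 262 + 694 + 34 + 299 + 477 = 1766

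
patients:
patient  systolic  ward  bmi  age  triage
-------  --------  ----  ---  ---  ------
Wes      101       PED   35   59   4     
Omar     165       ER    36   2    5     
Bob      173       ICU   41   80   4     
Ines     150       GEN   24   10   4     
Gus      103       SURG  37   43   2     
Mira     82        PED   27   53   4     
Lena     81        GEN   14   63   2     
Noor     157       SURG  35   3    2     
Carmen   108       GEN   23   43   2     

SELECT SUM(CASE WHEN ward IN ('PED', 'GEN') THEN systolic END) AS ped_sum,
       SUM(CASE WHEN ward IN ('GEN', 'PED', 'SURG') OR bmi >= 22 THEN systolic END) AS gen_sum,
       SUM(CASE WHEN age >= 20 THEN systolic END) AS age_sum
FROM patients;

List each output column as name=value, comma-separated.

ped_sum=522, gen_sum=1120, age_sum=648

[ped_sum: ward IN ('PED', 'GEN')]
patient=Wes: ✓ → 101
patient=Omar: ✗
patient=Bob: ✗
patient=Ines: ✓ → 150
patient=Gus: ✗
patient=Mira: ✓ → 82
patient=Lena: ✓ → 81
patient=Noor: ✗
patient=Carmen: ✓ → 108
ped_sum = 101 + 150 + 82 + 81 + 108 = 522
—
[gen_sum: ward IN ('GEN', 'PED', 'SURG') OR bmi >= 22]
patient=Wes: ✓ → 101
patient=Omar: ✓ → 165
patient=Bob: ✓ → 173
patient=Ines: ✓ → 150
patient=Gus: ✓ → 103
patient=Mira: ✓ → 82
patient=Lena: ✓ → 81
patient=Noor: ✓ → 157
patient=Carmen: ✓ → 108
gen_sum = 101 + 165 + 173 + 150 + 103 + 82 + 81 + 157 + 108 = 1120
—
[age_sum: age >= 20]
patient=Wes: ✓ → 101
patient=Omar: ✗
patient=Bob: ✓ → 173
patient=Ines: ✗
patient=Gus: ✓ → 103
patient=Mira: ✓ → 82
patient=Lena: ✓ → 81
patient=Noor: ✗
patient=Carmen: ✓ → 108
age_sum = 101 + 173 + 103 + 82 + 81 + 108 = 648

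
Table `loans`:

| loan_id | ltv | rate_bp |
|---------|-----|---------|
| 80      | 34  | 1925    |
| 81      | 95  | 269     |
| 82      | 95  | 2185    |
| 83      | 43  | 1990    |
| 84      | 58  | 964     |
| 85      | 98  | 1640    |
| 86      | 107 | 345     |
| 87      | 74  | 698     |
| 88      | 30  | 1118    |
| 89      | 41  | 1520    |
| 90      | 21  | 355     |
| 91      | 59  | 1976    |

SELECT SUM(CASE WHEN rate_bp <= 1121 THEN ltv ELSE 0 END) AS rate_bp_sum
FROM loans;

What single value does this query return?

385

loan_id=80: ✗
loan_id=81: ✓ → 95
loan_id=82: ✗
loan_id=83: ✗
loan_id=84: ✓ → 58
loan_id=85: ✗
loan_id=86: ✓ → 107
loan_id=87: ✓ → 74
loan_id=88: ✓ → 30
loan_id=89: ✗
loan_id=90: ✓ → 21
loan_id=91: ✗
rate_bp_sum = 95 + 58 + 107 + 74 + 30 + 21 = 385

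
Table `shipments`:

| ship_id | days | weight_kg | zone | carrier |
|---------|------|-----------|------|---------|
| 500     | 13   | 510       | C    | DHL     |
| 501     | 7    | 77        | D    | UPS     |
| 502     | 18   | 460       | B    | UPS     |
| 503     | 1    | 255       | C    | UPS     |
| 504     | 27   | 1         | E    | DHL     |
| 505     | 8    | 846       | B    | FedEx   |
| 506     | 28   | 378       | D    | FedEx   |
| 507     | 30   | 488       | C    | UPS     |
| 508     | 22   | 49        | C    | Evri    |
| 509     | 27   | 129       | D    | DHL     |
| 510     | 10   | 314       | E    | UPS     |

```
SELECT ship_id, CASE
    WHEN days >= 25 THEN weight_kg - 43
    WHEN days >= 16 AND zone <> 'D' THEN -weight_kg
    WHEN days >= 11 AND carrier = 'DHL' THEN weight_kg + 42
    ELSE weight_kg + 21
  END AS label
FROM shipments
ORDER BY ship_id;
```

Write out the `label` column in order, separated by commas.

ship_id=500: days >= 11 AND carrier = 'DHL' → 552
ship_id=501: ELSE → 98
ship_id=502: days >= 16 AND zone <> 'D' → -460
ship_id=503: ELSE → 276
ship_id=504: days >= 25 → -42
ship_id=505: ELSE → 867
ship_id=506: days >= 25 → 335
ship_id=507: days >= 25 → 445
ship_id=508: days >= 16 AND zone <> 'D' → -49
ship_id=509: days >= 25 → 86
ship_id=510: ELSE → 335

552, 98, -460, 276, -42, 867, 335, 445, -49, 86, 335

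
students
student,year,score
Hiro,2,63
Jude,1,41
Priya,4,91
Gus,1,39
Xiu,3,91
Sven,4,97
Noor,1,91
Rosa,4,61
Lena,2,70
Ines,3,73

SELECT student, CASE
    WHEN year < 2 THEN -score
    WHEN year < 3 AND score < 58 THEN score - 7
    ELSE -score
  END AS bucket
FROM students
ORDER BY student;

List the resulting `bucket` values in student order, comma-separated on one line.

student=Gus: year < 2 → -39
student=Hiro: ELSE → -63
student=Ines: ELSE → -73
student=Jude: year < 2 → -41
student=Lena: ELSE → -70
student=Noor: year < 2 → -91
student=Priya: ELSE → -91
student=Rosa: ELSE → -61
student=Sven: ELSE → -97
student=Xiu: ELSE → -91

-39, -63, -73, -41, -70, -91, -91, -61, -97, -91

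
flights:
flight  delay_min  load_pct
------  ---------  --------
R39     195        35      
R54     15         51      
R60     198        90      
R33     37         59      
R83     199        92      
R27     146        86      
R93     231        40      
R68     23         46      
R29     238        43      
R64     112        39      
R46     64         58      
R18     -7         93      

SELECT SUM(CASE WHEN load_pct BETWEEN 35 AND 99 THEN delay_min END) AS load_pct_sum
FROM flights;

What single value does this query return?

1451

flight=R39: ✓ → 195
flight=R54: ✓ → 15
flight=R60: ✓ → 198
flight=R33: ✓ → 37
flight=R83: ✓ → 199
flight=R27: ✓ → 146
flight=R93: ✓ → 231
flight=R68: ✓ → 23
flight=R29: ✓ → 238
flight=R64: ✓ → 112
flight=R46: ✓ → 64
flight=R18: ✓ → -7
load_pct_sum = 195 + 15 + 198 + 37 + 199 + 146 + 231 + 23 + 238 + 112 + 64 + -7 = 1451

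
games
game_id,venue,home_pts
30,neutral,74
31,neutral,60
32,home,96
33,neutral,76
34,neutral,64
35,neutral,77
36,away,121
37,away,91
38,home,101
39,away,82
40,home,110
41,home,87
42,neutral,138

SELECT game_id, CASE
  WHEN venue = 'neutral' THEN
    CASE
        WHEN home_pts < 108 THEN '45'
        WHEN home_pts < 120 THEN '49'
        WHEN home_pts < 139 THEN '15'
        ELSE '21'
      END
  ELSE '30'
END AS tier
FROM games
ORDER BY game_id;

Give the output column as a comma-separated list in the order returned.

game_id=30: venue='neutral' → inner[home_pts < 108] → 45
game_id=31: venue='neutral' → inner[home_pts < 108] → 45
game_id=32: venue='home' → outer ELSE → 30
game_id=33: venue='neutral' → inner[home_pts < 108] → 45
game_id=34: venue='neutral' → inner[home_pts < 108] → 45
game_id=35: venue='neutral' → inner[home_pts < 108] → 45
game_id=36: venue='away' → outer ELSE → 30
game_id=37: venue='away' → outer ELSE → 30
game_id=38: venue='home' → outer ELSE → 30
game_id=39: venue='away' → outer ELSE → 30
game_id=40: venue='home' → outer ELSE → 30
game_id=41: venue='home' → outer ELSE → 30
game_id=42: venue='neutral' → inner[home_pts < 139] → 15

45, 45, 30, 45, 45, 45, 30, 30, 30, 30, 30, 30, 15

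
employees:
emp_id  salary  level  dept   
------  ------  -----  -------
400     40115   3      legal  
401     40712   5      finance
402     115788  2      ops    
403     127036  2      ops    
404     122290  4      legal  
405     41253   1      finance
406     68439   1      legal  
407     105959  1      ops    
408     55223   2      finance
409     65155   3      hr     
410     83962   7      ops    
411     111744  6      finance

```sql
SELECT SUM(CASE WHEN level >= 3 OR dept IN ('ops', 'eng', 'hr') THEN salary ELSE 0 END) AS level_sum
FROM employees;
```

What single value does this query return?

emp_id=400: ✓ → 40115
emp_id=401: ✓ → 40712
emp_id=402: ✓ → 115788
emp_id=403: ✓ → 127036
emp_id=404: ✓ → 122290
emp_id=405: ✗
emp_id=406: ✗
emp_id=407: ✓ → 105959
emp_id=408: ✗
emp_id=409: ✓ → 65155
emp_id=410: ✓ → 83962
emp_id=411: ✓ → 111744
level_sum = 40115 + 40712 + 115788 + 127036 + 122290 + 105959 + 65155 + 83962 + 111744 = 812761

812761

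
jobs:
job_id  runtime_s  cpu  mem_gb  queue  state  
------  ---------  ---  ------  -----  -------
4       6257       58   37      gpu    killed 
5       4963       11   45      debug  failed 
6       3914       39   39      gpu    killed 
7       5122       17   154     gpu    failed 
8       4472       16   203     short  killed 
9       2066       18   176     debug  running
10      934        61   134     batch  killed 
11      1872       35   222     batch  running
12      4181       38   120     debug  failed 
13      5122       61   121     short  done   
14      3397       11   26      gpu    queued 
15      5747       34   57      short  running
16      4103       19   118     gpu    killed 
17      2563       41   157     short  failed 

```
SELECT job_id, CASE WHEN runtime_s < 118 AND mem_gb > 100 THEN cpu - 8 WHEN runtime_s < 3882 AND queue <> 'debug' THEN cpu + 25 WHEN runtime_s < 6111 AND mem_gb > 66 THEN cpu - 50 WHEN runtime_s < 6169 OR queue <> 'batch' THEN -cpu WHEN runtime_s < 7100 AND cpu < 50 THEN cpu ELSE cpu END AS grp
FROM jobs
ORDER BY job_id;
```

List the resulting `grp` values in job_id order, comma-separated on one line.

job_id=4: runtime_s < 6169 OR queue <> 'batch' → -58
job_id=5: runtime_s < 6169 OR queue <> 'batch' → -11
job_id=6: runtime_s < 6169 OR queue <> 'batch' → -39
job_id=7: runtime_s < 6111 AND mem_gb > 66 → -33
job_id=8: runtime_s < 6111 AND mem_gb > 66 → -34
job_id=9: runtime_s < 6111 AND mem_gb > 66 → -32
job_id=10: runtime_s < 3882 AND queue <> 'debug' → 86
job_id=11: runtime_s < 3882 AND queue <> 'debug' → 60
job_id=12: runtime_s < 6111 AND mem_gb > 66 → -12
job_id=13: runtime_s < 6111 AND mem_gb > 66 → 11
job_id=14: runtime_s < 3882 AND queue <> 'debug' → 36
job_id=15: runtime_s < 6169 OR queue <> 'batch' → -34
job_id=16: runtime_s < 6111 AND mem_gb > 66 → -31
job_id=17: runtime_s < 3882 AND queue <> 'debug' → 66

-58, -11, -39, -33, -34, -32, 86, 60, -12, 11, 36, -34, -31, 66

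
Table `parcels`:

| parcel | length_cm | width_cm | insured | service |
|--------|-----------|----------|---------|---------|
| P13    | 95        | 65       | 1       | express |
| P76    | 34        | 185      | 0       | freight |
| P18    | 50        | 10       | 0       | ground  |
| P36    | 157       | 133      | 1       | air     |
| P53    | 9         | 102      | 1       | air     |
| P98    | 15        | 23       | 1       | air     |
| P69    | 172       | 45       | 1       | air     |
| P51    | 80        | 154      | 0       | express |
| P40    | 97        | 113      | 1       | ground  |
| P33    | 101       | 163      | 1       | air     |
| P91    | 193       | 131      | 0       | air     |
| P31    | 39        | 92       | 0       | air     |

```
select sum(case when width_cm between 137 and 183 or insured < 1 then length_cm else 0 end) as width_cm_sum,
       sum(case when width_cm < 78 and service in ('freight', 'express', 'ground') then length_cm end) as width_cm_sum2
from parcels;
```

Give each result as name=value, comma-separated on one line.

[width_cm_sum: width_cm between 137 and 183 or insured < 1]
parcel=P13: ✗
parcel=P76: ✓ → 34
parcel=P18: ✓ → 50
parcel=P36: ✗
parcel=P53: ✗
parcel=P98: ✗
parcel=P69: ✗
parcel=P51: ✓ → 80
parcel=P40: ✗
parcel=P33: ✓ → 101
parcel=P91: ✓ → 193
parcel=P31: ✓ → 39
width_cm_sum = 34 + 50 + 80 + 101 + 193 + 39 = 497
—
[width_cm_sum2: width_cm < 78 and service in ('freight', 'express', 'ground')]
parcel=P13: ✓ → 95
parcel=P76: ✗
parcel=P18: ✓ → 50
parcel=P36: ✗
parcel=P53: ✗
parcel=P98: ✗
parcel=P69: ✗
parcel=P51: ✗
parcel=P40: ✗
parcel=P33: ✗
parcel=P91: ✗
parcel=P31: ✗
width_cm_sum2 = 95 + 50 = 145

width_cm_sum=497, width_cm_sum2=145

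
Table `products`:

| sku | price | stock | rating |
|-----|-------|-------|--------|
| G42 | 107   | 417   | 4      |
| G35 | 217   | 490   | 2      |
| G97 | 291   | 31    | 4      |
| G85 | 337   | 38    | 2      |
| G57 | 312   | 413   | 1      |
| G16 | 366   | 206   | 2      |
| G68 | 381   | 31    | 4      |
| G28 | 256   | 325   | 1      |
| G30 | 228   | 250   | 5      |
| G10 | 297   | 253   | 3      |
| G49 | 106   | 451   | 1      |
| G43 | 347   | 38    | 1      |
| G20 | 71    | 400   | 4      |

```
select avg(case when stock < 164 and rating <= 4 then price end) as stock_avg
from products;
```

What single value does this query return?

sku=G42: ✗
sku=G35: ✗
sku=G97: ✓ → 291
sku=G85: ✓ → 337
sku=G57: ✗
sku=G16: ✗
sku=G68: ✓ → 381
sku=G28: ✗
sku=G30: ✗
sku=G10: ✗
sku=G49: ✗
sku=G43: ✓ → 347
sku=G20: ✗
stock_avg = (291 + 337 + 381 + 347) / 4 = 339

339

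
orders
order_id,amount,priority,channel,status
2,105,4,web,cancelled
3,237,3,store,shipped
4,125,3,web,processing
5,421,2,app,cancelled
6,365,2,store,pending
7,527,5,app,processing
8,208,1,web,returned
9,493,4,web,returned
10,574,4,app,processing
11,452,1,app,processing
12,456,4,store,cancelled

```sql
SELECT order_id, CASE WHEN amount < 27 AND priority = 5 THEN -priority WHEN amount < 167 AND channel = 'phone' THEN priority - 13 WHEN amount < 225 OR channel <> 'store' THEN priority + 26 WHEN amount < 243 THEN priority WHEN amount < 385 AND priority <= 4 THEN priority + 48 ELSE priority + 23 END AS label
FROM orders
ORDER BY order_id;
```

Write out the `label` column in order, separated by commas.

30, 3, 29, 28, 50, 31, 27, 30, 30, 27, 27

order_id=2: amount < 225 OR channel <> 'store' → 30
order_id=3: amount < 243 → 3
order_id=4: amount < 225 OR channel <> 'store' → 29
order_id=5: amount < 225 OR channel <> 'store' → 28
order_id=6: amount < 385 AND priority <= 4 → 50
order_id=7: amount < 225 OR channel <> 'store' → 31
order_id=8: amount < 225 OR channel <> 'store' → 27
order_id=9: amount < 225 OR channel <> 'store' → 30
order_id=10: amount < 225 OR channel <> 'store' → 30
order_id=11: amount < 225 OR channel <> 'store' → 27
order_id=12: ELSE → 27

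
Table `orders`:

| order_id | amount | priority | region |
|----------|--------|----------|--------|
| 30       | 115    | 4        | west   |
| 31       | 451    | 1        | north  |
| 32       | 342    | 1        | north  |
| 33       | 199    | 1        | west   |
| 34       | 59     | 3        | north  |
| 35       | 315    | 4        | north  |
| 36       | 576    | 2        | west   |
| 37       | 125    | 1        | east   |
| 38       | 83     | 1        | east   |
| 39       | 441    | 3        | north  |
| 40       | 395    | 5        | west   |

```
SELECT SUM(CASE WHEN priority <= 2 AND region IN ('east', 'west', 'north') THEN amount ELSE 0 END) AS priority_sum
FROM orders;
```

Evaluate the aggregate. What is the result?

1776

order_id=30: ✗
order_id=31: ✓ → 451
order_id=32: ✓ → 342
order_id=33: ✓ → 199
order_id=34: ✗
order_id=35: ✗
order_id=36: ✓ → 576
order_id=37: ✓ → 125
order_id=38: ✓ → 83
order_id=39: ✗
order_id=40: ✗
priority_sum = 451 + 342 + 199 + 576 + 125 + 83 = 1776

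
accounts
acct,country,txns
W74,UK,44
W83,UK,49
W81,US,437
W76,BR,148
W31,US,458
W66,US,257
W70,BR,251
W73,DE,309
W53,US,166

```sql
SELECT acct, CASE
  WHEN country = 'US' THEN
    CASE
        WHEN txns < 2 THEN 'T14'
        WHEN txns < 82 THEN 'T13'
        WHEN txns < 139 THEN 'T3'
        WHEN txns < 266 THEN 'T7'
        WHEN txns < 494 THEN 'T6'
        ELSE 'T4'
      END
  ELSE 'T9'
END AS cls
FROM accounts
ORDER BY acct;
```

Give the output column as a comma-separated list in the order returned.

acct=W31: country='US' → inner[txns < 494] → T6
acct=W53: country='US' → inner[txns < 266] → T7
acct=W66: country='US' → inner[txns < 266] → T7
acct=W70: country='BR' → outer ELSE → T9
acct=W73: country='DE' → outer ELSE → T9
acct=W74: country='UK' → outer ELSE → T9
acct=W76: country='BR' → outer ELSE → T9
acct=W81: country='US' → inner[txns < 494] → T6
acct=W83: country='UK' → outer ELSE → T9

T6, T7, T7, T9, T9, T9, T9, T6, T9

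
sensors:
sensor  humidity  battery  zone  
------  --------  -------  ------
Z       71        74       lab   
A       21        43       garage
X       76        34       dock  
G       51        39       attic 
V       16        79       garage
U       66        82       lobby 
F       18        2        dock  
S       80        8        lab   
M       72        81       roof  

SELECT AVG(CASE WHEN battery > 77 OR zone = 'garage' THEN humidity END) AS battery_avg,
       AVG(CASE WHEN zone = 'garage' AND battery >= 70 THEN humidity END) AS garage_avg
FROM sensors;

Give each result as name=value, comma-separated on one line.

[battery_avg: battery > 77 OR zone = 'garage']
sensor=Z: ✗
sensor=A: ✓ → 21
sensor=X: ✗
sensor=G: ✗
sensor=V: ✓ → 16
sensor=U: ✓ → 66
sensor=F: ✗
sensor=S: ✗
sensor=M: ✓ → 72
battery_avg = (21 + 16 + 66 + 72) / 4 = 43.75
—
[garage_avg: zone = 'garage' AND battery >= 70]
sensor=Z: ✗
sensor=A: ✗
sensor=X: ✗
sensor=G: ✗
sensor=V: ✓ → 16
sensor=U: ✗
sensor=F: ✗
sensor=S: ✗
sensor=M: ✗
garage_avg = 16

battery_avg=43.75, garage_avg=16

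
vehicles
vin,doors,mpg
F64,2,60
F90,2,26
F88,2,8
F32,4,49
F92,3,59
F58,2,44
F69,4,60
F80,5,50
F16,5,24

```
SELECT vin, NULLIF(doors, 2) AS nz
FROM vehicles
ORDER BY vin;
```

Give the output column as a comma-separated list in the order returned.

vin=F16: doors=5 vs 2: differ → 5
vin=F32: doors=4 vs 2: differ → 4
vin=F58: doors=2 vs 2: equal → NULL
vin=F64: doors=2 vs 2: equal → NULL
vin=F69: doors=4 vs 2: differ → 4
vin=F80: doors=5 vs 2: differ → 5
vin=F88: doors=2 vs 2: equal → NULL
vin=F90: doors=2 vs 2: equal → NULL
vin=F92: doors=3 vs 2: differ → 3

5, 4, NULL, NULL, 4, 5, NULL, NULL, 3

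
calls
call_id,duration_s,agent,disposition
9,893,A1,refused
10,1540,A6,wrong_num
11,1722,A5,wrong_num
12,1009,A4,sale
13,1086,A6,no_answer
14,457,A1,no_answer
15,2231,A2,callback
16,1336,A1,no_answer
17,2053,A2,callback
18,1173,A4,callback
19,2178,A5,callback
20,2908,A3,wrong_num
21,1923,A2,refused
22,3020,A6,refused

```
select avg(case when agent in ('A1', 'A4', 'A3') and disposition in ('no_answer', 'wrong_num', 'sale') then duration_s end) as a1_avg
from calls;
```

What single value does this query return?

call_id=9: ✗
call_id=10: ✗
call_id=11: ✗
call_id=12: ✓ → 1009
call_id=13: ✗
call_id=14: ✓ → 457
call_id=15: ✗
call_id=16: ✓ → 1336
call_id=17: ✗
call_id=18: ✗
call_id=19: ✗
call_id=20: ✓ → 2908
call_id=21: ✗
call_id=22: ✗
a1_avg = (1009 + 457 + 1336 + 2908) / 4 = 1427.5

1427.5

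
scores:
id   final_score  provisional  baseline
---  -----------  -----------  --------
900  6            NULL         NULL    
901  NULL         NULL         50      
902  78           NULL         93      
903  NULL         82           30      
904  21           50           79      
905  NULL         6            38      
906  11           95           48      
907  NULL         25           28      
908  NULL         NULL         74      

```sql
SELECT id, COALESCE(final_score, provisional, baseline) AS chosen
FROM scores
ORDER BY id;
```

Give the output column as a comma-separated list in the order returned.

id=900: final_score=6 → 6
id=901: final_score=NULL, provisional=NULL, baseline=50 → 50
id=902: final_score=78 → 78
id=903: final_score=NULL, provisional=82 → 82
id=904: final_score=21 → 21
id=905: final_score=NULL, provisional=6 → 6
id=906: final_score=11 → 11
id=907: final_score=NULL, provisional=25 → 25
id=908: final_score=NULL, provisional=NULL, baseline=74 → 74

6, 50, 78, 82, 21, 6, 11, 25, 74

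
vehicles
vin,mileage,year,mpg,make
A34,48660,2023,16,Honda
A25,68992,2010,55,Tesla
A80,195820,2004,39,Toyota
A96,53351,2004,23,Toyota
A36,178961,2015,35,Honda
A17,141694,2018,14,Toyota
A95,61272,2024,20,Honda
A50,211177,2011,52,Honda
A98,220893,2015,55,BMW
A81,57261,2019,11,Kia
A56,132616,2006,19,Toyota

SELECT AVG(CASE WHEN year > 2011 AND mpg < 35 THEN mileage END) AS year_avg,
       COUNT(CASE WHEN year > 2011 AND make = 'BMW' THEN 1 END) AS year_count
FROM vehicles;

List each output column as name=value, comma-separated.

year_avg=77221.75, year_count=1

[year_avg: year > 2011 AND mpg < 35]
vin=A34: ✓ → 48660
vin=A25: ✗
vin=A80: ✗
vin=A96: ✗
vin=A36: ✗
vin=A17: ✓ → 141694
vin=A95: ✓ → 61272
vin=A50: ✗
vin=A98: ✗
vin=A81: ✓ → 57261
vin=A56: ✗
year_avg = (48660 + 141694 + 61272 + 57261) / 4 = 77221.75
—
[year_count: year > 2011 AND make = 'BMW']
vin=A34: ✗
vin=A25: ✗
vin=A80: ✗
vin=A96: ✗
vin=A36: ✗
vin=A17: ✗
vin=A95: ✗
vin=A50: ✗
vin=A98: ✓ → 1
vin=A81: ✗
vin=A56: ✗
year_count = COUNT(1) = 1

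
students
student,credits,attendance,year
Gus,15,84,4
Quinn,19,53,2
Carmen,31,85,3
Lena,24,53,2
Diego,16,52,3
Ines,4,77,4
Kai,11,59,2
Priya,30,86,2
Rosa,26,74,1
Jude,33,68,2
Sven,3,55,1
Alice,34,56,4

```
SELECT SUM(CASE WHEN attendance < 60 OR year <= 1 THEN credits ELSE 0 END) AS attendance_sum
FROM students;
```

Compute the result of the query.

student=Gus: ✗
student=Quinn: ✓ → 19
student=Carmen: ✗
student=Lena: ✓ → 24
student=Diego: ✓ → 16
student=Ines: ✗
student=Kai: ✓ → 11
student=Priya: ✗
student=Rosa: ✓ → 26
student=Jude: ✗
student=Sven: ✓ → 3
student=Alice: ✓ → 34
attendance_sum = 19 + 24 + 16 + 11 + 26 + 3 + 34 = 133

133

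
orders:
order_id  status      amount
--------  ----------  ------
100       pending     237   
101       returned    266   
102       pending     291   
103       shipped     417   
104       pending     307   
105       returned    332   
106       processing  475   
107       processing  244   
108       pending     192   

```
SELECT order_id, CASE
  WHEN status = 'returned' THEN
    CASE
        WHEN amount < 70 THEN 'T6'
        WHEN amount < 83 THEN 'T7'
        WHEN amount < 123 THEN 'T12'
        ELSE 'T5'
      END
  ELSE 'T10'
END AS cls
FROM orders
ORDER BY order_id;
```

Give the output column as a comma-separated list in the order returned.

T10, T5, T10, T10, T10, T5, T10, T10, T10

order_id=100: status='pending' → outer ELSE → T10
order_id=101: status='returned' → inner[ELSE] → T5
order_id=102: status='pending' → outer ELSE → T10
order_id=103: status='shipped' → outer ELSE → T10
order_id=104: status='pending' → outer ELSE → T10
order_id=105: status='returned' → inner[ELSE] → T5
order_id=106: status='processing' → outer ELSE → T10
order_id=107: status='processing' → outer ELSE → T10
order_id=108: status='pending' → outer ELSE → T10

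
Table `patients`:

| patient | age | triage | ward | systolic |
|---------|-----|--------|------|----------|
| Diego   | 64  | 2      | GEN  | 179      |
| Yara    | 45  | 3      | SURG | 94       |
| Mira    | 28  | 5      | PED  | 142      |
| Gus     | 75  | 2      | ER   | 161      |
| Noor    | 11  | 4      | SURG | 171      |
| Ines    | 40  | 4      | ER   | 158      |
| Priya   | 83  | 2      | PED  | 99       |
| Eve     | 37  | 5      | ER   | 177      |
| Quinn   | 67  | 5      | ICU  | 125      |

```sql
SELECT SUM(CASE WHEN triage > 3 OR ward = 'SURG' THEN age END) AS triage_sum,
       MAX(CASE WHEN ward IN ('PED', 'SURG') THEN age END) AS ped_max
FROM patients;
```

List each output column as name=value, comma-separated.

triage_sum=228, ped_max=83

[triage_sum: triage > 3 OR ward = 'SURG']
patient=Diego: ✗
patient=Yara: ✓ → 45
patient=Mira: ✓ → 28
patient=Gus: ✗
patient=Noor: ✓ → 11
patient=Ines: ✓ → 40
patient=Priya: ✗
patient=Eve: ✓ → 37
patient=Quinn: ✓ → 67
triage_sum = 45 + 28 + 11 + 40 + 37 + 67 = 228
—
[ped_max: ward IN ('PED', 'SURG')]
patient=Diego: ✗
patient=Yara: ✓ → 45
patient=Mira: ✓ → 28
patient=Gus: ✗
patient=Noor: ✓ → 11
patient=Ines: ✗
patient=Priya: ✓ → 83
patient=Eve: ✗
patient=Quinn: ✗
ped_max = MAX(45, 28, 11, 83) = 83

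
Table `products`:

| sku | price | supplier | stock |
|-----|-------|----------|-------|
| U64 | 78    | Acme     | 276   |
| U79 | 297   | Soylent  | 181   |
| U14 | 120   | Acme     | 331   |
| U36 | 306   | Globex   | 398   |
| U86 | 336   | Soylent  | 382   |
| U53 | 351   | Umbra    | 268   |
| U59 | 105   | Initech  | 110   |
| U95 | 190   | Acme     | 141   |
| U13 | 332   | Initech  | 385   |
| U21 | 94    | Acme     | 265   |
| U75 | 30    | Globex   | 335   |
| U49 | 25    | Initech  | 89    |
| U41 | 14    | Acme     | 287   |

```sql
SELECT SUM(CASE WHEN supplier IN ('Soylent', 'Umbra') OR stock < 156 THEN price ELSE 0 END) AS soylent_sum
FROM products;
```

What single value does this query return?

1304

sku=U64: ✗
sku=U79: ✓ → 297
sku=U14: ✗
sku=U36: ✗
sku=U86: ✓ → 336
sku=U53: ✓ → 351
sku=U59: ✓ → 105
sku=U95: ✓ → 190
sku=U13: ✗
sku=U21: ✗
sku=U75: ✗
sku=U49: ✓ → 25
sku=U41: ✗
soylent_sum = 297 + 336 + 351 + 105 + 190 + 25 = 1304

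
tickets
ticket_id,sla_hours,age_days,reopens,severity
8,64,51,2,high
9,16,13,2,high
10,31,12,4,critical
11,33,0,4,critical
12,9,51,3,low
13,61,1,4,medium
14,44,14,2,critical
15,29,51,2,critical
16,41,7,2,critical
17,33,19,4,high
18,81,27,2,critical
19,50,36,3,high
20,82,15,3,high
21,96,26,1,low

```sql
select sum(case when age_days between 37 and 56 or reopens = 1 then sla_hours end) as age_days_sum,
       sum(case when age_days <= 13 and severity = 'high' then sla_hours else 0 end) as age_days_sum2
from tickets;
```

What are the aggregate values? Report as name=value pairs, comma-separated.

[age_days_sum: age_days between 37 and 56 or reopens = 1]
ticket_id=8: ✓ → 64
ticket_id=9: ✗
ticket_id=10: ✗
ticket_id=11: ✗
ticket_id=12: ✓ → 9
ticket_id=13: ✗
ticket_id=14: ✗
ticket_id=15: ✓ → 29
ticket_id=16: ✗
ticket_id=17: ✗
ticket_id=18: ✗
ticket_id=19: ✗
ticket_id=20: ✗
ticket_id=21: ✓ → 96
age_days_sum = 64 + 9 + 29 + 96 = 198
—
[age_days_sum2: age_days <= 13 and severity = 'high']
ticket_id=8: ✗
ticket_id=9: ✓ → 16
ticket_id=10: ✗
ticket_id=11: ✗
ticket_id=12: ✗
ticket_id=13: ✗
ticket_id=14: ✗
ticket_id=15: ✗
ticket_id=16: ✗
ticket_id=17: ✗
ticket_id=18: ✗
ticket_id=19: ✗
ticket_id=20: ✗
ticket_id=21: ✗
age_days_sum2 = 16

age_days_sum=198, age_days_sum2=16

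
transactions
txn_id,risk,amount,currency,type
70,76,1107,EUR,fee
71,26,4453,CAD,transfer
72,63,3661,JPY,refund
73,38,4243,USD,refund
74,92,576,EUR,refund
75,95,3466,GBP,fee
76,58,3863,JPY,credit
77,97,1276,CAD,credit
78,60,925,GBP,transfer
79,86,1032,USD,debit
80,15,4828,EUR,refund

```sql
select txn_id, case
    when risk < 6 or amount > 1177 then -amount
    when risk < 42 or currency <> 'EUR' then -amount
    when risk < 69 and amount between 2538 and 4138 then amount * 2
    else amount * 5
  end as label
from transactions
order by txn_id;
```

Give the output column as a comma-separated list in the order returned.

txn_id=70: ELSE → 5535
txn_id=71: risk < 6 or amount > 1177 → -4453
txn_id=72: risk < 6 or amount > 1177 → -3661
txn_id=73: risk < 6 or amount > 1177 → -4243
txn_id=74: ELSE → 2880
txn_id=75: risk < 6 or amount > 1177 → -3466
txn_id=76: risk < 6 or amount > 1177 → -3863
txn_id=77: risk < 6 or amount > 1177 → -1276
txn_id=78: risk < 42 or currency <> 'EUR' → -925
txn_id=79: risk < 42 or currency <> 'EUR' → -1032
txn_id=80: risk < 6 or amount > 1177 → -4828

5535, -4453, -3661, -4243, 2880, -3466, -3863, -1276, -925, -1032, -4828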